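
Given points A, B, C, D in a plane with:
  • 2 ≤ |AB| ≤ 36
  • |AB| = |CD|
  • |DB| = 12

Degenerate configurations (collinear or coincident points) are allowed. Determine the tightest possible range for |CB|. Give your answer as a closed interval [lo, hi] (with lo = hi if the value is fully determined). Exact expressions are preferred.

|CB| ∈ [0, 48]  (≈ [0.0000, 48.0000])

|AB| ∈ [2, 36]
|BD| ∈ {12}
|CD| ∈ [2, 36]
|AD| ∈ [0, 48]
|BC| ∈ [0, 48]
|AC| ∈ [0, 84]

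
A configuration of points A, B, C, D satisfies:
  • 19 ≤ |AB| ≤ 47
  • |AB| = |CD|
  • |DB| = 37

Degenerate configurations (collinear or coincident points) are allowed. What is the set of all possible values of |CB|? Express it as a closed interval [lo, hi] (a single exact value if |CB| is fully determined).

|AB| ∈ [19, 47]
|BD| ∈ {37}
|CD| ∈ [19, 47]
|AD| ∈ [0, 84]
|BC| ∈ [0, 84]
|AC| ∈ [0, 131]

|CB| ∈ [0, 84]  (≈ [0.0000, 84.0000])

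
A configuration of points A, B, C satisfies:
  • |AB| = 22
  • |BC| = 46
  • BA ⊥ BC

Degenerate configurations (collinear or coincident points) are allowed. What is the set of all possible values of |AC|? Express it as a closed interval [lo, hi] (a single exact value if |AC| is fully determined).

|AC| = 10·√(26)  (≈ 50.9902)

|AB| ∈ {22}
|BC| ∈ {46}
|AC| ∈ {10·√(26)}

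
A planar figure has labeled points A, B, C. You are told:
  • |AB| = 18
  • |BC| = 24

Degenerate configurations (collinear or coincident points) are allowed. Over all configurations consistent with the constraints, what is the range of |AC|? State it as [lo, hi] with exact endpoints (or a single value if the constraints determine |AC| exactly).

|AC| ∈ [6, 42]  (≈ [6.0000, 42.0000])

|AB| ∈ {18}
|BC| ∈ {24}
|AC| ∈ [6, 42]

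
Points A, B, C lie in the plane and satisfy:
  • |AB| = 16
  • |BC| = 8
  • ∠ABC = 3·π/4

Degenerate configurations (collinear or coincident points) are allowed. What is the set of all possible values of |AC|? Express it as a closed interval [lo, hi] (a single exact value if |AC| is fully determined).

|AC| = 8·√(2·√(2) + 5)  (≈ 22.3835)

|AB| ∈ {16}
|BC| ∈ {8}
|AC| ∈ {8·√(2·√(2) + 5)}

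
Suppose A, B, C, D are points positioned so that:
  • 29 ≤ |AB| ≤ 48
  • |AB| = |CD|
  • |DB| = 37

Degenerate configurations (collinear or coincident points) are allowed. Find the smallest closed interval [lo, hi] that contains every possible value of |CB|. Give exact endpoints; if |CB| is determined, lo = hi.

|AB| ∈ [29, 48]
|BD| ∈ {37}
|CD| ∈ [29, 48]
|AD| ∈ [0, 85]
|BC| ∈ [0, 85]
|AC| ∈ [0, 133]

|CB| ∈ [0, 85]  (≈ [0.0000, 85.0000])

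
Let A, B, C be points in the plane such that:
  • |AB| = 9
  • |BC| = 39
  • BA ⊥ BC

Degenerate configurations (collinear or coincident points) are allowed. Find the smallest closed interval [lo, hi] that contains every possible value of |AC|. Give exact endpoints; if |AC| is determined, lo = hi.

|AC| = 3·√(178)  (≈ 40.0250)

|AB| ∈ {9}
|BC| ∈ {39}
|AC| ∈ {3·√(178)}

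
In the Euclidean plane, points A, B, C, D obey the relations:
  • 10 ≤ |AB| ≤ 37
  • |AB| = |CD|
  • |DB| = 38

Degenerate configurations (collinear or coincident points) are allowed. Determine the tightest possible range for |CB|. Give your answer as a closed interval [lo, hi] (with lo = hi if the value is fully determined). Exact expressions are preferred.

|AB| ∈ [10, 37]
|BD| ∈ {38}
|CD| ∈ [10, 37]
|AD| ∈ [1, 75]
|BC| ∈ [1, 75]
|AC| ∈ [0, 112]

|CB| ∈ [1, 75]  (≈ [1.0000, 75.0000])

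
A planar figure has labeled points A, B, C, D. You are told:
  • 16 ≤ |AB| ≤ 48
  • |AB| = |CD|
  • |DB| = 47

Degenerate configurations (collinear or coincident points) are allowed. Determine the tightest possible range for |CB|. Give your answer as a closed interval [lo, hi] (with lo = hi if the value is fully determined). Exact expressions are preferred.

|AB| ∈ [16, 48]
|BD| ∈ {47}
|CD| ∈ [16, 48]
|AD| ∈ [0, 95]
|BC| ∈ [0, 95]
|AC| ∈ [0, 143]

|CB| ∈ [0, 95]  (≈ [0.0000, 95.0000])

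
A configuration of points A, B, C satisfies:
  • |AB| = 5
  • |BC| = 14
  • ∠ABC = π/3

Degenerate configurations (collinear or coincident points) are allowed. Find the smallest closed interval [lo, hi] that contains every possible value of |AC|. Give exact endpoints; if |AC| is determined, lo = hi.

|AB| ∈ {5}
|BC| ∈ {14}
|AC| ∈ {√(151)}

|AC| = √(151)  (≈ 12.2882)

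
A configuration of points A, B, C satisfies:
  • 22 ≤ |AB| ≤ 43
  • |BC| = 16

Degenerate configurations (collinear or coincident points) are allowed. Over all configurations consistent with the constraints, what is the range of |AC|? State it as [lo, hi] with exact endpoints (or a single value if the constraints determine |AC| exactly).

|AB| ∈ [22, 43]
|BC| ∈ {16}
|AC| ∈ [6, 59]

|AC| ∈ [6, 59]  (≈ [6.0000, 59.0000])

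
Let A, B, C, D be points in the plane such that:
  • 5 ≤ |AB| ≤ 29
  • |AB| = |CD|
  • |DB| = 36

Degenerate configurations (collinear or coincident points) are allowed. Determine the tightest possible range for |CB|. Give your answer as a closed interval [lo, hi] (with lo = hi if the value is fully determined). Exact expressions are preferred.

|AB| ∈ [5, 29]
|BD| ∈ {36}
|CD| ∈ [5, 29]
|AD| ∈ [7, 65]
|BC| ∈ [7, 65]
|AC| ∈ [0, 94]

|CB| ∈ [7, 65]  (≈ [7.0000, 65.0000])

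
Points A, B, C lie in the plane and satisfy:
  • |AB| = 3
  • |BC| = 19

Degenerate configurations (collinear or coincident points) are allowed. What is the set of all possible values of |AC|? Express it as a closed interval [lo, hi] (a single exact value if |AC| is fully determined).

|AC| ∈ [16, 22]  (≈ [16.0000, 22.0000])

|AB| ∈ {3}
|BC| ∈ {19}
|AC| ∈ [16, 22]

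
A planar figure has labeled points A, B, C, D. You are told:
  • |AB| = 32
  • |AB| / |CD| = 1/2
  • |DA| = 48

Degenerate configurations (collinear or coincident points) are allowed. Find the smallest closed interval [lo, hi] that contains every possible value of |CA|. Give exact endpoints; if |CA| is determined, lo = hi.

|CA| ∈ [16, 112]  (≈ [16.0000, 112.0000])

|AB| ∈ {32}
|AD| ∈ {48}
|CD| ∈ {64}
|BD| ∈ [16, 80]
|AC| ∈ [16, 112]
|BC| ∈ [0, 144]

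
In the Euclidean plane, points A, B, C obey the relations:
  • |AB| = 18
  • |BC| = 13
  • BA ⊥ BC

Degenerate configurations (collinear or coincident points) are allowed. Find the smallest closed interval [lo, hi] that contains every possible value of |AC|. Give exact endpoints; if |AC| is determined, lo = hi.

|AB| ∈ {18}
|BC| ∈ {13}
|AC| ∈ {√(493)}

|AC| = √(493)  (≈ 22.2036)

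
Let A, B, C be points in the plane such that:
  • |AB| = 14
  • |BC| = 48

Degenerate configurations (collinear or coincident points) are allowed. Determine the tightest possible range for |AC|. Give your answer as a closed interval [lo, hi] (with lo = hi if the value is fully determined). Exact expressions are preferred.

|AB| ∈ {14}
|BC| ∈ {48}
|AC| ∈ [34, 62]

|AC| ∈ [34, 62]  (≈ [34.0000, 62.0000])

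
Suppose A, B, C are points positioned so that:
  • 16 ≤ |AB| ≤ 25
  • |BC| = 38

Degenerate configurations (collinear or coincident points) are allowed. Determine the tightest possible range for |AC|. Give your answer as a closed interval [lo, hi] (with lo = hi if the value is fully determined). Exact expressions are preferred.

|AB| ∈ [16, 25]
|BC| ∈ {38}
|AC| ∈ [13, 63]

|AC| ∈ [13, 63]  (≈ [13.0000, 63.0000])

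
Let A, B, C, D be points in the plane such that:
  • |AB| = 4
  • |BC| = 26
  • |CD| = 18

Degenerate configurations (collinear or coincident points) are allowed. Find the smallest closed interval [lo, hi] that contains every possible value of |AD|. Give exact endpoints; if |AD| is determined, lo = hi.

|AB| ∈ {4}
|BC| ∈ {26}
|CD| ∈ {18}
|AC| ∈ [22, 30]
|BD| ∈ [8, 44]
|AD| ∈ [4, 48]

|AD| ∈ [4, 48]  (≈ [4.0000, 48.0000])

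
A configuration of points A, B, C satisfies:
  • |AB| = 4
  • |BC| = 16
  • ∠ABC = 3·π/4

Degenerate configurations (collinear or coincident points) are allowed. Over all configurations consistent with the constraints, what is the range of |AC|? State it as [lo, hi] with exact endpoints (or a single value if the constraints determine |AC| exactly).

|AB| ∈ {4}
|BC| ∈ {16}
|AC| ∈ {4·√(4·√(2) + 17)}

|AC| = 4·√(4·√(2) + 17)  (≈ 19.0397)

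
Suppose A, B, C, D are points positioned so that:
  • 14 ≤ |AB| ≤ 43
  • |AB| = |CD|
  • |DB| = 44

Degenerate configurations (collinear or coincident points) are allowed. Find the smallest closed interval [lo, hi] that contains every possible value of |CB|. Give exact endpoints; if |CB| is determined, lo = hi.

|AB| ∈ [14, 43]
|BD| ∈ {44}
|CD| ∈ [14, 43]
|AD| ∈ [1, 87]
|BC| ∈ [1, 87]
|AC| ∈ [0, 130]

|CB| ∈ [1, 87]  (≈ [1.0000, 87.0000])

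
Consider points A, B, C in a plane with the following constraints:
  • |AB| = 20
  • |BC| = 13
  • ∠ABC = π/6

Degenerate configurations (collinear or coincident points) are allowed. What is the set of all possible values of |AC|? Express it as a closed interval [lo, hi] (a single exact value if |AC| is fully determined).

|AC| = √(569 - 260·√(3))  (≈ 10.8934)

|AB| ∈ {20}
|BC| ∈ {13}
|AC| ∈ {√(569 - 260·√(3))}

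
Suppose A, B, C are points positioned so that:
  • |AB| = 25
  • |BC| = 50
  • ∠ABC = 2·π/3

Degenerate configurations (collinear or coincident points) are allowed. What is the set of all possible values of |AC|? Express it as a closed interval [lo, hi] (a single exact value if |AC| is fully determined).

|AC| = 25·√(7)  (≈ 66.1438)

|AB| ∈ {25}
|BC| ∈ {50}
|AC| ∈ {25·√(7)}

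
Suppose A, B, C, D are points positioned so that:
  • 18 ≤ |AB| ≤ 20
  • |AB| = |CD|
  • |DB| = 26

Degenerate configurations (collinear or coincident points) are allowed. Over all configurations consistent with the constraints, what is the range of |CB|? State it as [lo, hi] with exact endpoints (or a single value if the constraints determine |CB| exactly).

|CB| ∈ [6, 46]  (≈ [6.0000, 46.0000])

|AB| ∈ [18, 20]
|BD| ∈ {26}
|CD| ∈ [18, 20]
|AD| ∈ [6, 46]
|BC| ∈ [6, 46]
|AC| ∈ [0, 66]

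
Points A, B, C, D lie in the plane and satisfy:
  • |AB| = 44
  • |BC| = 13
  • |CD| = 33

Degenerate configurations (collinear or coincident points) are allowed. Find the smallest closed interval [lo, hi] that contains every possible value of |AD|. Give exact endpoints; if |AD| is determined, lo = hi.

|AD| ∈ [0, 90]  (≈ [0.0000, 90.0000])

|AB| ∈ {44}
|BC| ∈ {13}
|CD| ∈ {33}
|AC| ∈ [31, 57]
|BD| ∈ [20, 46]
|AD| ∈ [0, 90]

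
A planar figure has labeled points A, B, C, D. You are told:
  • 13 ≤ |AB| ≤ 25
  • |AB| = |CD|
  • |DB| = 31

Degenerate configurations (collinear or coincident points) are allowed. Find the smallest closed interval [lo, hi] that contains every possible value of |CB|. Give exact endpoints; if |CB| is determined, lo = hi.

|CB| ∈ [6, 56]  (≈ [6.0000, 56.0000])

|AB| ∈ [13, 25]
|BD| ∈ {31}
|CD| ∈ [13, 25]
|AD| ∈ [6, 56]
|BC| ∈ [6, 56]
|AC| ∈ [0, 81]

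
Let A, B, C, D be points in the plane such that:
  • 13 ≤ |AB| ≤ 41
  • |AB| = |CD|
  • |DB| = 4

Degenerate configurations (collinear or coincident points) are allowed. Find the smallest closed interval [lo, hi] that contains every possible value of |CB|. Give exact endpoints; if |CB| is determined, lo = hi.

|CB| ∈ [9, 45]  (≈ [9.0000, 45.0000])

|AB| ∈ [13, 41]
|BD| ∈ {4}
|CD| ∈ [13, 41]
|AD| ∈ [9, 45]
|BC| ∈ [9, 45]
|AC| ∈ [0, 86]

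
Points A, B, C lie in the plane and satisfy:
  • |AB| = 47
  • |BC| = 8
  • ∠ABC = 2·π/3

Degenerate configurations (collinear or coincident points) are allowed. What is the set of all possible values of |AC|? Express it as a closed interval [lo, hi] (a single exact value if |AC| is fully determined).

|AC| = √(2649)  (≈ 51.4684)

|AB| ∈ {47}
|BC| ∈ {8}
|AC| ∈ {√(2649)}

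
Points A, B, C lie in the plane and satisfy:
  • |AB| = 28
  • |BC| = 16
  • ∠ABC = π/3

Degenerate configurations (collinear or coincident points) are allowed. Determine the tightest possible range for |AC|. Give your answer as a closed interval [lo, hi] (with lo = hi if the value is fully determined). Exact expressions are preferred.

|AB| ∈ {28}
|BC| ∈ {16}
|AC| ∈ {4·√(37)}

|AC| = 4·√(37)  (≈ 24.3311)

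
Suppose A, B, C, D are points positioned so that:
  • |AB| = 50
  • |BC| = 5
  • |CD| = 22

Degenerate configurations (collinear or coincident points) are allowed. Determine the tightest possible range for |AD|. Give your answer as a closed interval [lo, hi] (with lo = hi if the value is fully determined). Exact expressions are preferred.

|AB| ∈ {50}
|BC| ∈ {5}
|CD| ∈ {22}
|AC| ∈ [45, 55]
|BD| ∈ [17, 27]
|AD| ∈ [23, 77]

|AD| ∈ [23, 77]  (≈ [23.0000, 77.0000])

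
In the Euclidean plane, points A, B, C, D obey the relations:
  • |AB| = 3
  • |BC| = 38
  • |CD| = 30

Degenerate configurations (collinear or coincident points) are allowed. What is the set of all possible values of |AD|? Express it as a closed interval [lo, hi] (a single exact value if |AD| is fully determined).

|AD| ∈ [5, 71]  (≈ [5.0000, 71.0000])

|AB| ∈ {3}
|BC| ∈ {38}
|CD| ∈ {30}
|AC| ∈ [35, 41]
|BD| ∈ [8, 68]
|AD| ∈ [5, 71]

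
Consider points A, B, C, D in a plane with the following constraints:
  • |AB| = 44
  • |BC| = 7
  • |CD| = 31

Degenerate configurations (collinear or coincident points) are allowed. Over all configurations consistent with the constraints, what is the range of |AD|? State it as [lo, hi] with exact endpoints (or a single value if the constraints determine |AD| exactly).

|AB| ∈ {44}
|BC| ∈ {7}
|CD| ∈ {31}
|AC| ∈ [37, 51]
|BD| ∈ [24, 38]
|AD| ∈ [6, 82]

|AD| ∈ [6, 82]  (≈ [6.0000, 82.0000])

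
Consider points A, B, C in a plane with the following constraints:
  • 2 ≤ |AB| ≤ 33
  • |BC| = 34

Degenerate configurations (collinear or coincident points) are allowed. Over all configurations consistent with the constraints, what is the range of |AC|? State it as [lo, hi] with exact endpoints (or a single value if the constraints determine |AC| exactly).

|AB| ∈ [2, 33]
|BC| ∈ {34}
|AC| ∈ [1, 67]

|AC| ∈ [1, 67]  (≈ [1.0000, 67.0000])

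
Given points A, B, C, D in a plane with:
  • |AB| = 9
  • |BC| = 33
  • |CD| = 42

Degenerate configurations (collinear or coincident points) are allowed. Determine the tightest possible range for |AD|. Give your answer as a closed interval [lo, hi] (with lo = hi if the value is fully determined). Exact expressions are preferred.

|AD| ∈ [0, 84]  (≈ [0.0000, 84.0000])

|AB| ∈ {9}
|BC| ∈ {33}
|CD| ∈ {42}
|AC| ∈ [24, 42]
|BD| ∈ [9, 75]
|AD| ∈ [0, 84]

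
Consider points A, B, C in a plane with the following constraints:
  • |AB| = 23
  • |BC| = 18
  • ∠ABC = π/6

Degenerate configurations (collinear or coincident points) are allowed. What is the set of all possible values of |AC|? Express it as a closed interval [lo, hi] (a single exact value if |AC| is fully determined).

|AB| ∈ {23}
|BC| ∈ {18}
|AC| ∈ {√(853 - 414·√(3))}

|AC| = √(853 - 414·√(3))  (≈ 11.6589)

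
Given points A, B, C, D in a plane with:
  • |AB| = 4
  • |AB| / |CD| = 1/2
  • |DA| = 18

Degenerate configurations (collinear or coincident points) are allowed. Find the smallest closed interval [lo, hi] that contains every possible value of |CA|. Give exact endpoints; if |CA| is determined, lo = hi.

|AB| ∈ {4}
|AD| ∈ {18}
|CD| ∈ {8}
|BD| ∈ [14, 22]
|AC| ∈ [10, 26]
|BC| ∈ [6, 30]

|CA| ∈ [10, 26]  (≈ [10.0000, 26.0000])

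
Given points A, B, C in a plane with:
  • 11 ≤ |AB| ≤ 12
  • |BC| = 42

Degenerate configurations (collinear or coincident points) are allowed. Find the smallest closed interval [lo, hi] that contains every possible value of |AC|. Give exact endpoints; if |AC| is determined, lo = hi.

|AC| ∈ [30, 54]  (≈ [30.0000, 54.0000])

|AB| ∈ [11, 12]
|BC| ∈ {42}
|AC| ∈ [30, 54]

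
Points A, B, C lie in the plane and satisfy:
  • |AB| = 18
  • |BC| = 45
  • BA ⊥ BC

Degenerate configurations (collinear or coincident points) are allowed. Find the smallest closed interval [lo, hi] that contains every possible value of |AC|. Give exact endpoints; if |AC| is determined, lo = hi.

|AB| ∈ {18}
|BC| ∈ {45}
|AC| ∈ {9·√(29)}

|AC| = 9·√(29)  (≈ 48.4665)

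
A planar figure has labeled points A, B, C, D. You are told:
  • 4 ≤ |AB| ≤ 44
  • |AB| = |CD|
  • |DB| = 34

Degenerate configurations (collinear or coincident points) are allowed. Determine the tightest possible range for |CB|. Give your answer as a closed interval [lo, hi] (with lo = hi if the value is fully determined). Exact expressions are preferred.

|CB| ∈ [0, 78]  (≈ [0.0000, 78.0000])

|AB| ∈ [4, 44]
|BD| ∈ {34}
|CD| ∈ [4, 44]
|AD| ∈ [0, 78]
|BC| ∈ [0, 78]
|AC| ∈ [0, 122]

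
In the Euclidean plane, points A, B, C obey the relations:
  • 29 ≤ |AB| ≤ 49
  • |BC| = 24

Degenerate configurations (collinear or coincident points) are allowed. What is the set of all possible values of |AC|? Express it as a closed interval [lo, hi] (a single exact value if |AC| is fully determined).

|AB| ∈ [29, 49]
|BC| ∈ {24}
|AC| ∈ [5, 73]

|AC| ∈ [5, 73]  (≈ [5.0000, 73.0000])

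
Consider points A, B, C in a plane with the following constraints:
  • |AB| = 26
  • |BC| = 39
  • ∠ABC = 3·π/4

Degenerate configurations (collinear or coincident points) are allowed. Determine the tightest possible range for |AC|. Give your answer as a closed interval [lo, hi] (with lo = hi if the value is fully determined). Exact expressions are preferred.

|AB| ∈ {26}
|BC| ∈ {39}
|AC| ∈ {13·√(6·√(2) + 13)}

|AC| = 13·√(6·√(2) + 13)  (≈ 60.2579)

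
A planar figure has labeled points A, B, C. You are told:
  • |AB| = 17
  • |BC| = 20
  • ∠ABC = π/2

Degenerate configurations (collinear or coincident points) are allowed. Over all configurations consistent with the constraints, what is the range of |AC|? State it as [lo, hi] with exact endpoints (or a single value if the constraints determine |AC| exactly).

|AC| = √(689)  (≈ 26.2488)

|AB| ∈ {17}
|BC| ∈ {20}
|AC| ∈ {√(689)}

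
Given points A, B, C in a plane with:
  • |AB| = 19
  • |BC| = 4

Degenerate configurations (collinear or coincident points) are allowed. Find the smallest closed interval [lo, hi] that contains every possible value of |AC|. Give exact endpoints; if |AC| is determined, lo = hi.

|AB| ∈ {19}
|BC| ∈ {4}
|AC| ∈ [15, 23]

|AC| ∈ [15, 23]  (≈ [15.0000, 23.0000])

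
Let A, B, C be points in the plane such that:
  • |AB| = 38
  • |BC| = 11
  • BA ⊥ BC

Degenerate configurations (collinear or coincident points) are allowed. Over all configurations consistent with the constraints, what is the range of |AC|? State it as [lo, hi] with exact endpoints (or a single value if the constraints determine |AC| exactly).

|AB| ∈ {38}
|BC| ∈ {11}
|AC| ∈ {√(1565)}

|AC| = √(1565)  (≈ 39.5601)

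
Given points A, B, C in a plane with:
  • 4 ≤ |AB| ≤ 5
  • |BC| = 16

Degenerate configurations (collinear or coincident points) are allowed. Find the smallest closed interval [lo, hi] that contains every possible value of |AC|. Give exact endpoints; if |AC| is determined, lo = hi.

|AB| ∈ [4, 5]
|BC| ∈ {16}
|AC| ∈ [11, 21]

|AC| ∈ [11, 21]  (≈ [11.0000, 21.0000])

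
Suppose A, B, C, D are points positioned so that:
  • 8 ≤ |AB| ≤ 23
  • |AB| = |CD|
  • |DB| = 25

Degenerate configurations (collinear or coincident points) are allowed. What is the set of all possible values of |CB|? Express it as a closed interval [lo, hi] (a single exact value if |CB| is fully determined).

|CB| ∈ [2, 48]  (≈ [2.0000, 48.0000])

|AB| ∈ [8, 23]
|BD| ∈ {25}
|CD| ∈ [8, 23]
|AD| ∈ [2, 48]
|BC| ∈ [2, 48]
|AC| ∈ [0, 71]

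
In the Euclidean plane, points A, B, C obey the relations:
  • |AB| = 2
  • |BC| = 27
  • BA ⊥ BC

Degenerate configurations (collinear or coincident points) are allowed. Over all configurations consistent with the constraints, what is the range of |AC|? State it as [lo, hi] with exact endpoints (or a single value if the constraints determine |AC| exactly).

|AC| = √(733)  (≈ 27.0740)

|AB| ∈ {2}
|BC| ∈ {27}
|AC| ∈ {√(733)}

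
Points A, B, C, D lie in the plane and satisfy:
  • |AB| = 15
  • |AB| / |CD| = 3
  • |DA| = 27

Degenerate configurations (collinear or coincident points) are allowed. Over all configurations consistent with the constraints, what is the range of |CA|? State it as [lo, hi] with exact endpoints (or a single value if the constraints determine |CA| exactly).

|AB| ∈ {15}
|AD| ∈ {27}
|CD| ∈ {5}
|BD| ∈ [12, 42]
|AC| ∈ [22, 32]
|BC| ∈ [7, 47]

|CA| ∈ [22, 32]  (≈ [22.0000, 32.0000])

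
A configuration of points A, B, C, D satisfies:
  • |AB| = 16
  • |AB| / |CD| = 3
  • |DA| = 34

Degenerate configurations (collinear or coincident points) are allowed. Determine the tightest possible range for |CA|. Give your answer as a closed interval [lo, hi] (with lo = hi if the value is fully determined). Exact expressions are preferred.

|AB| ∈ {16}
|AD| ∈ {34}
|CD| ∈ {16/3}
|BD| ∈ [18, 50]
|AC| ∈ [86/3, 118/3]
|BC| ∈ [38/3, 166/3]

|CA| ∈ [86/3, 118/3]  (≈ [28.6667, 39.3333])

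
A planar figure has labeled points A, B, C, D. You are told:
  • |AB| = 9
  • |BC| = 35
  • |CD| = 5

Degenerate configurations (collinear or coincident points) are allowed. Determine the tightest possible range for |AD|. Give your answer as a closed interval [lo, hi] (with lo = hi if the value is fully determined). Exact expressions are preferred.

|AB| ∈ {9}
|BC| ∈ {35}
|CD| ∈ {5}
|AC| ∈ [26, 44]
|BD| ∈ [30, 40]
|AD| ∈ [21, 49]

|AD| ∈ [21, 49]  (≈ [21.0000, 49.0000])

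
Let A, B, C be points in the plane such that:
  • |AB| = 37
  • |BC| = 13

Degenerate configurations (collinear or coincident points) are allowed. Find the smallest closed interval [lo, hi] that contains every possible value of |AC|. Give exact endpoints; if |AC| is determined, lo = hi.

|AB| ∈ {37}
|BC| ∈ {13}
|AC| ∈ [24, 50]

|AC| ∈ [24, 50]  (≈ [24.0000, 50.0000])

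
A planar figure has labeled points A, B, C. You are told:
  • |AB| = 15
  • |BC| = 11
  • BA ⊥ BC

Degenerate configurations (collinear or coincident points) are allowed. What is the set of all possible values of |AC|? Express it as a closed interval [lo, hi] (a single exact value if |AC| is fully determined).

|AC| = √(346)  (≈ 18.6011)

|AB| ∈ {15}
|BC| ∈ {11}
|AC| ∈ {√(346)}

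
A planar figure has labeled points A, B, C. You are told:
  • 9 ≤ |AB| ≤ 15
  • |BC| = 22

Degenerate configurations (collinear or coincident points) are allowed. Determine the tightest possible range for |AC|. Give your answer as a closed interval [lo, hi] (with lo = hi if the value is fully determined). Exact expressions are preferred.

|AC| ∈ [7, 37]  (≈ [7.0000, 37.0000])

|AB| ∈ [9, 15]
|BC| ∈ {22}
|AC| ∈ [7, 37]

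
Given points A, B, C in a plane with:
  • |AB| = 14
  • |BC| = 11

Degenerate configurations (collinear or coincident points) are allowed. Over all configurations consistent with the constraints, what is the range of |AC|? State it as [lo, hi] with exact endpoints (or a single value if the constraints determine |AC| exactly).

|AC| ∈ [3, 25]  (≈ [3.0000, 25.0000])

|AB| ∈ {14}
|BC| ∈ {11}
|AC| ∈ [3, 25]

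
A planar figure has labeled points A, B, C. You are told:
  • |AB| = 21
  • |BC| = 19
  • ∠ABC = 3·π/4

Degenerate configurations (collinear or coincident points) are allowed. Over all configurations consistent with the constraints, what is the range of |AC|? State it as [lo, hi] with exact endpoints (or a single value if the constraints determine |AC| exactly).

|AC| = √(399·√(2) + 802)  (≈ 36.9631)

|AB| ∈ {21}
|BC| ∈ {19}
|AC| ∈ {√(399·√(2) + 802)}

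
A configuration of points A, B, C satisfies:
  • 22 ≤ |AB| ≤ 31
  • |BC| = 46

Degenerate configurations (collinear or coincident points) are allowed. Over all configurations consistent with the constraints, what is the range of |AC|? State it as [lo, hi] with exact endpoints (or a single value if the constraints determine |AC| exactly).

|AC| ∈ [15, 77]  (≈ [15.0000, 77.0000])

|AB| ∈ [22, 31]
|BC| ∈ {46}
|AC| ∈ [15, 77]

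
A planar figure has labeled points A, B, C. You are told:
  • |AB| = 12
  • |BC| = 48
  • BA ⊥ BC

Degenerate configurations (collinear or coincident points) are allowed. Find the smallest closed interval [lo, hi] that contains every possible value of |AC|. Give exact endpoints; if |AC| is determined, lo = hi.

|AB| ∈ {12}
|BC| ∈ {48}
|AC| ∈ {12·√(17)}

|AC| = 12·√(17)  (≈ 49.4773)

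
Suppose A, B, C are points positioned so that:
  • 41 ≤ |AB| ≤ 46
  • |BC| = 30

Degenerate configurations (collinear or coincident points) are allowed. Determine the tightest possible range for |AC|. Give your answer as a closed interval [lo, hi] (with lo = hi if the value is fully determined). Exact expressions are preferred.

|AC| ∈ [11, 76]  (≈ [11.0000, 76.0000])

|AB| ∈ [41, 46]
|BC| ∈ {30}
|AC| ∈ [11, 76]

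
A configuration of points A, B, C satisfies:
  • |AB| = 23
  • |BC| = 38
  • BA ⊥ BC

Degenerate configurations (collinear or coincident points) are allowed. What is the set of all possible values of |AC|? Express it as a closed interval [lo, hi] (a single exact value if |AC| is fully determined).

|AB| ∈ {23}
|BC| ∈ {38}
|AC| ∈ {√(1973)}

|AC| = √(1973)  (≈ 44.4185)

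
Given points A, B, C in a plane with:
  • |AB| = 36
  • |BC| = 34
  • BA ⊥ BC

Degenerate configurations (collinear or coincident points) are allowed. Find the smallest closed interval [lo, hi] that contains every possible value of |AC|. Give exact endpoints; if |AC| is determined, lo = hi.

|AB| ∈ {36}
|BC| ∈ {34}
|AC| ∈ {2·√(613)}

|AC| = 2·√(613)  (≈ 49.5177)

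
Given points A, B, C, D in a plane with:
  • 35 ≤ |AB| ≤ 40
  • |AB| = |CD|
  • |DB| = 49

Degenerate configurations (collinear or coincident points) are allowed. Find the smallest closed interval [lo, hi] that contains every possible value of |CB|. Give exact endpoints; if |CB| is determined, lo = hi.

|CB| ∈ [9, 89]  (≈ [9.0000, 89.0000])

|AB| ∈ [35, 40]
|BD| ∈ {49}
|CD| ∈ [35, 40]
|AD| ∈ [9, 89]
|BC| ∈ [9, 89]
|AC| ∈ [0, 129]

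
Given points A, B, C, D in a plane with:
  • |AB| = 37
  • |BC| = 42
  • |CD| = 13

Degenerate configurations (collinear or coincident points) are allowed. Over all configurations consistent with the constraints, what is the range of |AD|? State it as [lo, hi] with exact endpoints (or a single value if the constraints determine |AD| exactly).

|AD| ∈ [0, 92]  (≈ [0.0000, 92.0000])

|AB| ∈ {37}
|BC| ∈ {42}
|CD| ∈ {13}
|AC| ∈ [5, 79]
|BD| ∈ [29, 55]
|AD| ∈ [0, 92]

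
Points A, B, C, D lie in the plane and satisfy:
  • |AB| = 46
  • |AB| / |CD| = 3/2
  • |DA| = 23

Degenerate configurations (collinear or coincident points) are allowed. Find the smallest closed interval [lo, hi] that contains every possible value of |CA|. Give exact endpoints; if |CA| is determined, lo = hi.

|CA| ∈ [23/3, 161/3]  (≈ [7.6667, 53.6667])

|AB| ∈ {46}
|AD| ∈ {23}
|CD| ∈ {92/3}
|BD| ∈ [23, 69]
|AC| ∈ [23/3, 161/3]
|BC| ∈ [0, 299/3]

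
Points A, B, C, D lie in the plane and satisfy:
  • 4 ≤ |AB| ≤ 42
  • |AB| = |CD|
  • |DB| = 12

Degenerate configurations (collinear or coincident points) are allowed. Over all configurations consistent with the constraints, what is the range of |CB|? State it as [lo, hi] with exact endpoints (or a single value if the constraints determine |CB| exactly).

|AB| ∈ [4, 42]
|BD| ∈ {12}
|CD| ∈ [4, 42]
|AD| ∈ [0, 54]
|BC| ∈ [0, 54]
|AC| ∈ [0, 96]

|CB| ∈ [0, 54]  (≈ [0.0000, 54.0000])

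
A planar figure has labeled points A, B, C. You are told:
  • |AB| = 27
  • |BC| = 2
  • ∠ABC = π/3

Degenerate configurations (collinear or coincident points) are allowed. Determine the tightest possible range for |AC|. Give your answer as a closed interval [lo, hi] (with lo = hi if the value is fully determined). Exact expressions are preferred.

|AB| ∈ {27}
|BC| ∈ {2}
|AC| ∈ {√(679)}

|AC| = √(679)  (≈ 26.0576)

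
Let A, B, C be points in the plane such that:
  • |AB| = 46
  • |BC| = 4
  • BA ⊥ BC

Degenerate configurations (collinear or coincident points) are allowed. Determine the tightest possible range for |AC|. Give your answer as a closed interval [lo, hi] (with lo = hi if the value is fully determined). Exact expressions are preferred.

|AC| = 2·√(533)  (≈ 46.1736)

|AB| ∈ {46}
|BC| ∈ {4}
|AC| ∈ {2·√(533)}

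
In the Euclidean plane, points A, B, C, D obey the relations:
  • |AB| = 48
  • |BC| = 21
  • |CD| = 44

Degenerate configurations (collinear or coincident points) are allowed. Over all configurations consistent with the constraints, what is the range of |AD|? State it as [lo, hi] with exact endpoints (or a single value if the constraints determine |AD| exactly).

|AD| ∈ [0, 113]  (≈ [0.0000, 113.0000])

|AB| ∈ {48}
|BC| ∈ {21}
|CD| ∈ {44}
|AC| ∈ [27, 69]
|BD| ∈ [23, 65]
|AD| ∈ [0, 113]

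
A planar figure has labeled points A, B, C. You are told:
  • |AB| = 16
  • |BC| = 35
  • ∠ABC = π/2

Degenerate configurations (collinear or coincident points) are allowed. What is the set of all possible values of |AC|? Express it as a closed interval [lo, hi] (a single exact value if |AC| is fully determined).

|AC| = √(1481)  (≈ 38.4838)

|AB| ∈ {16}
|BC| ∈ {35}
|AC| ∈ {√(1481)}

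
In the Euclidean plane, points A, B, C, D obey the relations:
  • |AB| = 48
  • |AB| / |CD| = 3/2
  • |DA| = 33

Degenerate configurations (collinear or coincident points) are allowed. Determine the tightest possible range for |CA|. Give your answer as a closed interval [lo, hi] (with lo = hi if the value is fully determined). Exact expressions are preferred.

|CA| ∈ [1, 65]  (≈ [1.0000, 65.0000])

|AB| ∈ {48}
|AD| ∈ {33}
|CD| ∈ {32}
|BD| ∈ [15, 81]
|AC| ∈ [1, 65]
|BC| ∈ [0, 113]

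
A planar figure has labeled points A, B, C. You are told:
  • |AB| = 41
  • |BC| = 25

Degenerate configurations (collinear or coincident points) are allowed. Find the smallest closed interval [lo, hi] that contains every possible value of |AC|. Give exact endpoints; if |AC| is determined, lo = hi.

|AC| ∈ [16, 66]  (≈ [16.0000, 66.0000])

|AB| ∈ {41}
|BC| ∈ {25}
|AC| ∈ [16, 66]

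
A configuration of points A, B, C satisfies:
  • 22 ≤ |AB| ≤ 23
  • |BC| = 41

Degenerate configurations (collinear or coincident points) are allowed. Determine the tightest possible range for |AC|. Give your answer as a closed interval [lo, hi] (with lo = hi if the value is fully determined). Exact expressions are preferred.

|AC| ∈ [18, 64]  (≈ [18.0000, 64.0000])

|AB| ∈ [22, 23]
|BC| ∈ {41}
|AC| ∈ [18, 64]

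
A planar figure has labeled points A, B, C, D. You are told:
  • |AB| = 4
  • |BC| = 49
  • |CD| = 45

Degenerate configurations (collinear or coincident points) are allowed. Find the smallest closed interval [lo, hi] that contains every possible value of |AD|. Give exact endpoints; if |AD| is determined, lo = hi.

|AB| ∈ {4}
|BC| ∈ {49}
|CD| ∈ {45}
|AC| ∈ [45, 53]
|BD| ∈ [4, 94]
|AD| ∈ [0, 98]

|AD| ∈ [0, 98]  (≈ [0.0000, 98.0000])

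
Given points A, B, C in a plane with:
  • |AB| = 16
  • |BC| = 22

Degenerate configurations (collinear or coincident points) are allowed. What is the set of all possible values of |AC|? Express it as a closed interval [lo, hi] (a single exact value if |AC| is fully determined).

|AB| ∈ {16}
|BC| ∈ {22}
|AC| ∈ [6, 38]

|AC| ∈ [6, 38]  (≈ [6.0000, 38.0000])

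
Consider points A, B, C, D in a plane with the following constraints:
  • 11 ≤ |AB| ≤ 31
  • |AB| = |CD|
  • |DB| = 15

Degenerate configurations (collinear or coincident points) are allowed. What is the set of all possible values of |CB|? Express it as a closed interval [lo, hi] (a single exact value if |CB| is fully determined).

|AB| ∈ [11, 31]
|BD| ∈ {15}
|CD| ∈ [11, 31]
|AD| ∈ [0, 46]
|BC| ∈ [0, 46]
|AC| ∈ [0, 77]

|CB| ∈ [0, 46]  (≈ [0.0000, 46.0000])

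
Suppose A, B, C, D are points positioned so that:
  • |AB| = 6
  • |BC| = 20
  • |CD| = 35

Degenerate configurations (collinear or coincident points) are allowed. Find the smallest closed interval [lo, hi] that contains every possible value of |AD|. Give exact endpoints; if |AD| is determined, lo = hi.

|AD| ∈ [9, 61]  (≈ [9.0000, 61.0000])

|AB| ∈ {6}
|BC| ∈ {20}
|CD| ∈ {35}
|AC| ∈ [14, 26]
|BD| ∈ [15, 55]
|AD| ∈ [9, 61]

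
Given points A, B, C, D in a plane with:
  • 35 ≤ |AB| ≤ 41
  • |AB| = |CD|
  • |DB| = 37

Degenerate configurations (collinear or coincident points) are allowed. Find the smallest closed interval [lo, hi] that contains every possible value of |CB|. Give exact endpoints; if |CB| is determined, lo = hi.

|AB| ∈ [35, 41]
|BD| ∈ {37}
|CD| ∈ [35, 41]
|AD| ∈ [0, 78]
|BC| ∈ [0, 78]
|AC| ∈ [0, 119]

|CB| ∈ [0, 78]  (≈ [0.0000, 78.0000])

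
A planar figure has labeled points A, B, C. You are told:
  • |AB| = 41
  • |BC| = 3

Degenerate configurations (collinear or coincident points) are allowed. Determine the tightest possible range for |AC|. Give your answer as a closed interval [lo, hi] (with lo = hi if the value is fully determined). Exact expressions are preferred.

|AC| ∈ [38, 44]  (≈ [38.0000, 44.0000])

|AB| ∈ {41}
|BC| ∈ {3}
|AC| ∈ [38, 44]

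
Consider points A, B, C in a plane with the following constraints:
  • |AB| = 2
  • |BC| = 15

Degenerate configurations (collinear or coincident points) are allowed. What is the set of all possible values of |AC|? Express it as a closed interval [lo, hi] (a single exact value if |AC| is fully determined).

|AC| ∈ [13, 17]  (≈ [13.0000, 17.0000])

|AB| ∈ {2}
|BC| ∈ {15}
|AC| ∈ [13, 17]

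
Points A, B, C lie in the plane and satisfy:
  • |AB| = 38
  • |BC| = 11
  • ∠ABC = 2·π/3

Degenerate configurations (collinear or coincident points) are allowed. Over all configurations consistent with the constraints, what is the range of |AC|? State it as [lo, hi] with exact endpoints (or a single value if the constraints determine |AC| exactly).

|AC| = √(1983)  (≈ 44.5309)

|AB| ∈ {38}
|BC| ∈ {11}
|AC| ∈ {√(1983)}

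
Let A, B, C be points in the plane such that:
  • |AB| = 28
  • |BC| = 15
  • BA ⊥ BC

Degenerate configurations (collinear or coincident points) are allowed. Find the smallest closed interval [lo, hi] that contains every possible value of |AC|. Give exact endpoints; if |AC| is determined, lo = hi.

|AC| = √(1009)  (≈ 31.7648)

|AB| ∈ {28}
|BC| ∈ {15}
|AC| ∈ {√(1009)}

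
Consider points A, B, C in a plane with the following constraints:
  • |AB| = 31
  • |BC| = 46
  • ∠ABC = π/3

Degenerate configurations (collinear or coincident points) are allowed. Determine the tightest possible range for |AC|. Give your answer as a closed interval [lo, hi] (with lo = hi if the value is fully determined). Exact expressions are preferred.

|AB| ∈ {31}
|BC| ∈ {46}
|AC| ∈ {√(1651)}

|AC| = √(1651)  (≈ 40.6325)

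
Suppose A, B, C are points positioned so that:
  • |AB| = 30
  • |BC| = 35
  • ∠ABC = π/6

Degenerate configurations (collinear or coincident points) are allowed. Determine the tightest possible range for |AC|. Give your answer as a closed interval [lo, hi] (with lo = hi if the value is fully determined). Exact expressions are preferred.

|AC| = 5·√(85 - 42·√(3))  (≈ 17.5028)

|AB| ∈ {30}
|BC| ∈ {35}
|AC| ∈ {5·√(85 - 42·√(3))}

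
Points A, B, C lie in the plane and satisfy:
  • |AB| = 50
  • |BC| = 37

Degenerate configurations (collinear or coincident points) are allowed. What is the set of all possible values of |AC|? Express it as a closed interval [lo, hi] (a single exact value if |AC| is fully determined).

|AC| ∈ [13, 87]  (≈ [13.0000, 87.0000])

|AB| ∈ {50}
|BC| ∈ {37}
|AC| ∈ [13, 87]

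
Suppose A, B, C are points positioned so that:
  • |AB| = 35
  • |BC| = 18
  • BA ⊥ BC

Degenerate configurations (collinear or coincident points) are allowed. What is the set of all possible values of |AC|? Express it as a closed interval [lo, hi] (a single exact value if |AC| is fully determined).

|AC| = √(1549)  (≈ 39.3573)

|AB| ∈ {35}
|BC| ∈ {18}
|AC| ∈ {√(1549)}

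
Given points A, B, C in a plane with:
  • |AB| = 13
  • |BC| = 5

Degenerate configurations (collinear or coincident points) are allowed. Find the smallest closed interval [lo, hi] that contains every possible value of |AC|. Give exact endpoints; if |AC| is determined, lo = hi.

|AC| ∈ [8, 18]  (≈ [8.0000, 18.0000])

|AB| ∈ {13}
|BC| ∈ {5}
|AC| ∈ [8, 18]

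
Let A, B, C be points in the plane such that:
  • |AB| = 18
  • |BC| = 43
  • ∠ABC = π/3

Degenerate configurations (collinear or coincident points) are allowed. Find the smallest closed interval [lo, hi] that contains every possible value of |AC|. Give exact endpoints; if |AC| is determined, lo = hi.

|AB| ∈ {18}
|BC| ∈ {43}
|AC| ∈ {√(1399)}

|AC| = √(1399)  (≈ 37.4032)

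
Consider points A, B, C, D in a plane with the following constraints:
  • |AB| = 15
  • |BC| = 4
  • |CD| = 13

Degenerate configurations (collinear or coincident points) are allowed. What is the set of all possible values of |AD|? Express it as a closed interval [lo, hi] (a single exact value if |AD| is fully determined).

|AD| ∈ [0, 32]  (≈ [0.0000, 32.0000])

|AB| ∈ {15}
|BC| ∈ {4}
|CD| ∈ {13}
|AC| ∈ [11, 19]
|BD| ∈ [9, 17]
|AD| ∈ [0, 32]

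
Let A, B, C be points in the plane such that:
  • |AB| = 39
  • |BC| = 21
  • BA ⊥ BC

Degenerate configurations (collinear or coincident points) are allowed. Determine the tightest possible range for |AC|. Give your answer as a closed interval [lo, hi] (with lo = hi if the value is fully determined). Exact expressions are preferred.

|AC| = 3·√(218)  (≈ 44.2945)

|AB| ∈ {39}
|BC| ∈ {21}
|AC| ∈ {3·√(218)}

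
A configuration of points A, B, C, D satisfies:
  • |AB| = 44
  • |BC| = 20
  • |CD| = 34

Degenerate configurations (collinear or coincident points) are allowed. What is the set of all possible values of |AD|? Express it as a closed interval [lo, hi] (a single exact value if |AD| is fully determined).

|AB| ∈ {44}
|BC| ∈ {20}
|CD| ∈ {34}
|AC| ∈ [24, 64]
|BD| ∈ [14, 54]
|AD| ∈ [0, 98]

|AD| ∈ [0, 98]  (≈ [0.0000, 98.0000])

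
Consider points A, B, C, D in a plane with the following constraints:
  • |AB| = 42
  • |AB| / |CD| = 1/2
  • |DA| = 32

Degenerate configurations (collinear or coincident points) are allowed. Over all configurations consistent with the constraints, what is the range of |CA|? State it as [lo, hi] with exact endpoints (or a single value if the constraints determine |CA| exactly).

|AB| ∈ {42}
|AD| ∈ {32}
|CD| ∈ {84}
|BD| ∈ [10, 74]
|AC| ∈ [52, 116]
|BC| ∈ [10, 158]

|CA| ∈ [52, 116]  (≈ [52.0000, 116.0000])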